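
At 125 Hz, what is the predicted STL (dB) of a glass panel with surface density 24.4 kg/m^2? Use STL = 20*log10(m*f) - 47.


Mass law: STL = 20 * log10(m * f) - 47
  m * f = 24.4 * 125 = 3050
  log10(3050) = 3.4843
  STL = 20 * 3.4843 - 47 = 69.686 - 47 = 22.7 dB

22.7 dB


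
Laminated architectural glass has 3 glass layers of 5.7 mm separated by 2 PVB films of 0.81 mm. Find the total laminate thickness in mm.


Total thickness = glass contribution + PVB contribution
  Glass: 3 * 5.7 = 17.1 mm
  PVB: 2 * 0.81 = 1.62 mm
  Total = 17.1 + 1.62 = 18.72 mm

18.72 mm


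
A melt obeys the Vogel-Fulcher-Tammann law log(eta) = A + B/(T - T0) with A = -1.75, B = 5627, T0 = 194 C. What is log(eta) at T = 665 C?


VFT equation: log(eta) = A + B / (T - T0)
  T - T0 = 665 - 194 = 471
  B / (T - T0) = 5627 / 471 = 11.947
  log(eta) = -1.75 + 11.947 = 10.197

10.197


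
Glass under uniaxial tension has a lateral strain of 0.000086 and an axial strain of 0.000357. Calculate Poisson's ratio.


Poisson's ratio: nu = lateral strain / axial strain
  nu = 0.000086 / 0.000357 = 0.2409

0.2409


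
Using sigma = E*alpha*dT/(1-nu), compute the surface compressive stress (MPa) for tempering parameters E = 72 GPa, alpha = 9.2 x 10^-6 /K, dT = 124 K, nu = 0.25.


Tempering stress: sigma = E * alpha * dT / (1 - nu)
  E (MPa) = 72 * 1000 = 72000
  Numerator = 72000 * (9.2 x 10^-6) * 124 = 82.1376
  Denominator = 1 - 0.25 = 0.75
  sigma = 82.1376 / 0.75 = 109.5 MPa

109.5 MPa


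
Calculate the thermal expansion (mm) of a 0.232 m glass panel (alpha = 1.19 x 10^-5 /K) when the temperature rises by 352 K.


Thermal expansion formula: dL = alpha * L0 * dT
  dL = (1.19 x 10^-5) * 0.232 * 352 = 0.0009718 m
Convert to mm: 0.0009718 * 1000 = 0.9718 mm

0.9718 mm


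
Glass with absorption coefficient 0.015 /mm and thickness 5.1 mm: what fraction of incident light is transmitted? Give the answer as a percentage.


Beer-Lambert law: T = exp(-alpha * thickness)
  exponent = -0.015 * 5.1 = -0.0765
  T = exp(-0.0765) = 0.9264
  Percentage = 0.9264 * 100 = 92.64%

92.64%


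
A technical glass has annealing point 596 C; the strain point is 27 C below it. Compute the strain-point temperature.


Strain point = annealing point - difference:
  T_strain = 596 - 27 = 569 C

569 C


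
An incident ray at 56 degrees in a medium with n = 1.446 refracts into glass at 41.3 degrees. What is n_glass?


Apply Snell's law: n1 * sin(theta1) = n2 * sin(theta2)
  n2 = n1 * sin(theta1) / sin(theta2)
  sin(56) = 0.829038
  sin(41.3) = 0.660002
  n2 = 1.446 * 0.829038 / 0.660002 = 1.8163

1.8163


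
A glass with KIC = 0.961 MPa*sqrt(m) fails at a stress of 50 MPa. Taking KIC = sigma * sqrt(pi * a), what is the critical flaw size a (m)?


Rearrange KIC = sigma * sqrt(pi * a):
  sqrt(pi * a) = KIC / sigma
  sqrt(pi * a) = 0.961 / 50 = 0.01922
  a = (KIC / sigma)^2 / pi
  a = 0.01922^2 / pi = 0.0001176 m

0.0001176 m


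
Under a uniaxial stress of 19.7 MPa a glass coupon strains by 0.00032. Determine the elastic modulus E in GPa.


Young's modulus: E = stress / strain
  E = 19.7 MPa / 0.00032 = 61562.5 MPa
Convert to GPa: 61562.5 / 1000 = 61.56 GPa

61.56 GPa


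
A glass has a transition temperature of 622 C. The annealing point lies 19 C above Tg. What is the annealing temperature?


The annealing temperature is Tg plus the offset:
  T_anneal = 622 + 19 = 641 C

641 C


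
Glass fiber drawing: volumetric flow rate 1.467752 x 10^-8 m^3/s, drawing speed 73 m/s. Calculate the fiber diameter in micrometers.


Cross-sectional area from continuity:
  A = Q / v = 1.467752 x 10^-8 / 73 = 2.010619 x 10^-10 m^2
Diameter from circular cross-section:
  d = sqrt(4A / pi) * 10^6 (m -> um)
  d = sqrt(4 * 2.010619 x 10^-10 / pi) * 10^6 = 16.0 um

16.0 um


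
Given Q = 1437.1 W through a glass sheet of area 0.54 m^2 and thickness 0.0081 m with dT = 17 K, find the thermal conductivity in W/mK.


Fourier's law rearranged: k = Q * t / (A * dT)
  Numerator = 1437.1 * 0.0081 = 11.64051
  Denominator = 0.54 * 17 = 9.18
  k = 11.64051 / 9.18 = 1.268 W/mK

1.268 W/mK


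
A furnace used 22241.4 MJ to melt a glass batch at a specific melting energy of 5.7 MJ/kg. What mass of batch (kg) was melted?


Rearrange E = m * s for m:
  m = E / s
  m = 22241.4 / 5.7 = 3902.0 kg

3902.0 kg


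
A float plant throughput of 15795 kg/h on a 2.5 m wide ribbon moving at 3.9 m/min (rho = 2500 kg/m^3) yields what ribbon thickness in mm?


Ribbon cross-section from mass balance:
  Volume rate = throughput / density = 15795 / 2500 = 6.318 m^3/h
  thickness = volume rate / (speed * 60 * width), i.e.
  thickness = throughput / (60 * speed * width * density) * 1000
  thickness = 15795 / (60 * 3.9 * 2.5 * 2500) * 1000 = 10.8 mm

10.8 mm


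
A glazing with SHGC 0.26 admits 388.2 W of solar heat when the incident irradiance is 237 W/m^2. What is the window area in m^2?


Rearrange Q = Area * SHGC * Irradiance:
  Area = Q / (SHGC * Irradiance)
  Area = 388.2 / (0.26 * 237) = 6.3 m^2

6.3 m^2


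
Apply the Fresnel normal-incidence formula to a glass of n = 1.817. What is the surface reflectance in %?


Fresnel reflectance at normal incidence:
  R = ((n - 1)/(n + 1))^2
  (n - 1)/(n + 1) = (1.817 - 1)/(1.817 + 1) = 0.290025
  R = 0.290025^2 = 0.0841145
  R(%) = 0.0841145 * 100 = 8.411%

8.411%


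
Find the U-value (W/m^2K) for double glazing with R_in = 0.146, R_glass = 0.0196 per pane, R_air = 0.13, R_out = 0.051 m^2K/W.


Total thermal resistance (series):
  R_total = R_in + R_glass + R_air + R_glass + R_out
  R_total = 0.146 + 0.0196 + 0.13 + 0.0196 + 0.051 = 0.3662 m^2K/W
U-value = 1 / R_total = 1 / 0.3662 = 2.731 W/m^2K

2.731 W/m^2K


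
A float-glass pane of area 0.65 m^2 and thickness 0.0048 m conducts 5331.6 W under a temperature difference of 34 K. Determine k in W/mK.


Fourier's law rearranged: k = Q * t / (A * dT)
  Numerator = 5331.6 * 0.0048 = 25.59168
  Denominator = 0.65 * 34 = 22.1
  k = 25.59168 / 22.1 = 1.158 W/mK

1.158 W/mK


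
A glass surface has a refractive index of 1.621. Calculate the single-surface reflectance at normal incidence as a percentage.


Fresnel reflectance at normal incidence:
  R = ((n - 1)/(n + 1))^2
  (n - 1)/(n + 1) = (1.621 - 1)/(1.621 + 1) = 0.236932
  R = 0.236932^2 = 0.0561368
  R(%) = 0.0561368 * 100 = 5.614%

5.614%


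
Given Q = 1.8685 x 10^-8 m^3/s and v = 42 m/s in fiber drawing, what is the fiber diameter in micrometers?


Cross-sectional area from continuity:
  A = Q / v = 1.8685 x 10^-8 / 42 = 4.44881 x 10^-10 m^2
Diameter from circular cross-section:
  d = sqrt(4A / pi) * 10^6 (m -> um)
  d = sqrt(4 * 4.44881 x 10^-10 / pi) * 10^6 = 23.8 um

23.8 um


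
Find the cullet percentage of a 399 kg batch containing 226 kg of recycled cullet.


Cullet ratio = (cullet mass / total batch mass) * 100
  Ratio = 226 / 399 * 100 = 56.64%

56.64%


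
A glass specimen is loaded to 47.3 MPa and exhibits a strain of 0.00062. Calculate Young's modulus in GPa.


Young's modulus: E = stress / strain
  E = 47.3 MPa / 0.00062 = 76290.32 MPa
Convert to GPa: 76290.32 / 1000 = 76.29 GPa

76.29 GPa


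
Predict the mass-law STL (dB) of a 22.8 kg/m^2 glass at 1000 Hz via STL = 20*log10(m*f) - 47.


Mass law: STL = 20 * log10(m * f) - 47
  m * f = 22.8 * 1000 = 22800
  log10(22800) = 4.35793
  STL = 20 * 4.35793 - 47 = 87.1586 - 47 = 40.2 dB

40.2 dB


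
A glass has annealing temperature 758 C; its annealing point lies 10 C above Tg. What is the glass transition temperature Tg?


Rearrange T_anneal = Tg + offset for Tg:
  Tg = T_anneal - offset = 758 - 10 = 748 C

748 C


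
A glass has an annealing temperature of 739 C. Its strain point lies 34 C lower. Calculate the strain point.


Strain point = annealing point - difference:
  T_strain = 739 - 34 = 705 C

705 C


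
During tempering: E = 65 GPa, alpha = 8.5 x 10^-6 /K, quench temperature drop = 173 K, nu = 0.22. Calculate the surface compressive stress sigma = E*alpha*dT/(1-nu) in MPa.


Tempering stress: sigma = E * alpha * dT / (1 - nu)
  E (MPa) = 65 * 1000 = 65000
  Numerator = 65000 * (8.5 x 10^-6) * 173 = 95.5825
  Denominator = 1 - 0.22 = 0.78
  sigma = 95.5825 / 0.78 = 122.5 MPa

122.5 MPa


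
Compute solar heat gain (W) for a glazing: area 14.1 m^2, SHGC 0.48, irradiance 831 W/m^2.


Solar heat gain: Q = Area * SHGC * Irradiance
  Q = 14.1 * 0.48 * 831 = 5624.2 W

5624.2 W


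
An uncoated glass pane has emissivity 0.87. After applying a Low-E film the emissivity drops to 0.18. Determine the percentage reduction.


Percentage reduction = (1 - coated/uncoated) * 100
  Ratio = 0.18 / 0.87 = 0.2069
  Reduction = (1 - 0.2069) * 100 = 79.3%

79.3%


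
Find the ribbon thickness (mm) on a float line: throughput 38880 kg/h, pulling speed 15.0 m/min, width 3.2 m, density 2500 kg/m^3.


Ribbon cross-section from mass balance:
  Volume rate = throughput / density = 38880 / 2500 = 15.552 m^3/h
  thickness = volume rate / (speed * 60 * width), i.e.
  thickness = throughput / (60 * speed * width * density) * 1000
  thickness = 38880 / (60 * 15.0 * 3.2 * 2500) * 1000 = 5.4 mm

5.4 mm


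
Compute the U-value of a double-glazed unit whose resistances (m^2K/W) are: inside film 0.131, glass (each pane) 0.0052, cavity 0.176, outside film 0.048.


Total thermal resistance (series):
  R_total = R_in + R_glass + R_air + R_glass + R_out
  R_total = 0.131 + 0.0052 + 0.176 + 0.0052 + 0.048 = 0.3654 m^2K/W
U-value = 1 / R_total = 1 / 0.3654 = 2.737 W/m^2K

2.737 W/m^2K


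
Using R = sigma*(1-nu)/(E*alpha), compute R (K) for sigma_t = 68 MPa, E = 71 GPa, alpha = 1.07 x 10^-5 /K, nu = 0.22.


Thermal shock resistance: R = sigma * (1 - nu) / (E * alpha)
  Numerator = 68 * (1 - 0.22) = 53.04
  Denominator = 71 * 1000 * (1.07 x 10^-5) = 0.7597
  R = 53.04 / 0.7597 = 69.8 K

69.8 K


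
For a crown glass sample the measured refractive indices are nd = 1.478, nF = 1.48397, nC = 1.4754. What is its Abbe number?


Abbe number formula: Vd = (nd - 1) / (nF - nC)
  nd - 1 = 1.478 - 1 = 0.478
  nF - nC = 1.48397 - 1.4754 = 0.00857
  Vd = 0.478 / 0.00857 = 55.78

55.78


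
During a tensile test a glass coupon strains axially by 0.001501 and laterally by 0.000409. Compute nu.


Poisson's ratio: nu = lateral strain / axial strain
  nu = 0.000409 / 0.001501 = 0.2725

0.2725


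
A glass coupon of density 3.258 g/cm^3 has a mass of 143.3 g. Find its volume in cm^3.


Rearrange rho = m / V:
  V = m / rho
  V = 143.3 / 3.258 = 43.984 cm^3

43.984 cm^3


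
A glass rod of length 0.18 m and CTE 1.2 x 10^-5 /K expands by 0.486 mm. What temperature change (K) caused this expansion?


Rearrange dL = alpha * L0 * dT for dT:
  dT = dL / (alpha * L0)
  dL (m) = 0.486 / 1000 = 0.000486
  dT = 0.000486 / ((1.2 x 10^-5) * 0.18) = 225.0 K

225.0 K


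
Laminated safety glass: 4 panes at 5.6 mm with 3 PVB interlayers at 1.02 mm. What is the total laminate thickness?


Total thickness = glass contribution + PVB contribution
  Glass: 4 * 5.6 = 22.4 mm
  PVB: 3 * 1.02 = 3.06 mm
  Total = 22.4 + 3.06 = 25.46 mm

25.46 mm


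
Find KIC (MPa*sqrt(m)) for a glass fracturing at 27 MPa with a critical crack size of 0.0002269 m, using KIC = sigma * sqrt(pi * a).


Fracture toughness: KIC = sigma * sqrt(pi * a)
  pi * a = pi * 0.0002269 = 0.000712827
  sqrt(pi * a) = 0.026699
  KIC = 27 * 0.026699 = 0.721 MPa*sqrt(m)

0.721 MPa*sqrt(m)


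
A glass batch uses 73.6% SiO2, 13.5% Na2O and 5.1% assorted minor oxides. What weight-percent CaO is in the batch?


Pieces sum to 100%:
  CaO = 100 - (SiO2 + Na2O + others)
  CaO = 100 - (73.6 + 13.5 + 5.1) = 7.8%

7.8%


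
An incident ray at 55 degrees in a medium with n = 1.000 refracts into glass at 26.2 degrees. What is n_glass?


Apply Snell's law: n1 * sin(theta1) = n2 * sin(theta2)
  n2 = n1 * sin(theta1) / sin(theta2)
  sin(55) = 0.819152
  sin(26.2) = 0.441506
  n2 = 1.000 * 0.819152 / 0.441506 = 1.8554

1.8554


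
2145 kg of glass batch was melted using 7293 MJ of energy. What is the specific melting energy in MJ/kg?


Rearrange E = m * s for s:
  s = E / m
  s = 7293 / 2145 = 3.4 MJ/kg

3.4 MJ/kg


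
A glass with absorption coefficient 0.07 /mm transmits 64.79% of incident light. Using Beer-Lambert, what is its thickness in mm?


Rearrange T = exp(-alpha * thickness):
  thickness = -ln(T) / alpha
  T = 64.79/100 = 0.6479
  ln(T) = -0.43402
  -ln(T) = 0.43402
  thickness = 0.43402 / 0.07 = 6.2 mm

6.2 mm


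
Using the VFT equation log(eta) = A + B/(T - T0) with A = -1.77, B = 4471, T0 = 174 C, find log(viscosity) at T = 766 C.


VFT equation: log(eta) = A + B / (T - T0)
  T - T0 = 766 - 174 = 592
  B / (T - T0) = 4471 / 592 = 7.552
  log(eta) = -1.77 + 7.552 = 5.782

5.782


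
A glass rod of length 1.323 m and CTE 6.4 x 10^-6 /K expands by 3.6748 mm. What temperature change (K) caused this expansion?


Rearrange dL = alpha * L0 * dT for dT:
  dT = dL / (alpha * L0)
  dL (m) = 3.6748 / 1000 = 0.0036748
  dT = 0.0036748 / ((6.4 x 10^-6) * 1.323) = 434.0 K

434.0 K


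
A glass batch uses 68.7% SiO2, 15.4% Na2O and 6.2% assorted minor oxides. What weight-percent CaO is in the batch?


Pieces sum to 100%:
  CaO = 100 - (SiO2 + Na2O + others)
  CaO = 100 - (68.7 + 15.4 + 6.2) = 9.7%

9.7%


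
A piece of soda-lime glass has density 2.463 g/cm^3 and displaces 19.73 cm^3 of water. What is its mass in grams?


Rearrange rho = m / V:
  m = rho * V
  m = 2.463 * 19.73 = 48.595 g

48.595 g


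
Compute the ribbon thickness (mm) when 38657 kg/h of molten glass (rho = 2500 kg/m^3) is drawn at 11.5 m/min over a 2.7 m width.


Ribbon cross-section from mass balance:
  Volume rate = throughput / density = 38657 / 2500 = 15.4628 m^3/h
  thickness = volume rate / (speed * 60 * width), i.e.
  thickness = throughput / (60 * speed * width * density) * 1000
  thickness = 38657 / (60 * 11.5 * 2.7 * 2500) * 1000 = 8.3 mm

8.3 mm


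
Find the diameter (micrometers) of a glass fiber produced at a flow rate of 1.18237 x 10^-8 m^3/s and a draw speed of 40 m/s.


Cross-sectional area from continuity:
  A = Q / v = 1.18237 x 10^-8 / 40 = 2.955925 x 10^-10 m^2
Diameter from circular cross-section:
  d = sqrt(4A / pi) * 10^6 (m -> um)
  d = sqrt(4 * 2.955925 x 10^-10 / pi) * 10^6 = 19.4 um

19.4 um


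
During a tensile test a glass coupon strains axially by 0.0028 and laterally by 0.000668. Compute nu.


Poisson's ratio: nu = lateral strain / axial strain
  nu = 0.000668 / 0.0028 = 0.2386

0.2386


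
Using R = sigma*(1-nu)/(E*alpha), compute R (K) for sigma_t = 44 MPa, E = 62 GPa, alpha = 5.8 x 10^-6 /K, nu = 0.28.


Thermal shock resistance: R = sigma * (1 - nu) / (E * alpha)
  Numerator = 44 * (1 - 0.28) = 31.68
  Denominator = 62 * 1000 * (5.8 x 10^-6) = 0.3596
  R = 31.68 / 0.3596 = 88.1 K

88.1 K


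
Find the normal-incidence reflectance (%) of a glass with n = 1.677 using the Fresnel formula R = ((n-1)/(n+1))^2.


Fresnel reflectance at normal incidence:
  R = ((n - 1)/(n + 1))^2
  (n - 1)/(n + 1) = (1.677 - 1)/(1.677 + 1) = 0.252895
  R = 0.252895^2 = 0.0639559
  R(%) = 0.0639559 * 100 = 6.396%

6.396%


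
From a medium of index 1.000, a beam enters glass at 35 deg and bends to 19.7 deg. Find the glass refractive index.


Apply Snell's law: n1 * sin(theta1) = n2 * sin(theta2)
  n2 = n1 * sin(theta1) / sin(theta2)
  sin(35) = 0.573576
  sin(19.7) = 0.337095
  n2 = 1.000 * 0.573576 / 0.337095 = 1.7015

1.7015


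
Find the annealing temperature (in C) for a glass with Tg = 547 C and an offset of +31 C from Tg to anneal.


The annealing temperature is Tg plus the offset:
  T_anneal = 547 + 31 = 578 C

578 C


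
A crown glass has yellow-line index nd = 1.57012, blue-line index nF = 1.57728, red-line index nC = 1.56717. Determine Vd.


Abbe number formula: Vd = (nd - 1) / (nF - nC)
  nd - 1 = 1.57012 - 1 = 0.57012
  nF - nC = 1.57728 - 1.56717 = 0.01011
  Vd = 0.57012 / 0.01011 = 56.39

56.39


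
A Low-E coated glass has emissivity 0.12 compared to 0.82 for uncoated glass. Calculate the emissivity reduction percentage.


Percentage reduction = (1 - coated/uncoated) * 100
  Ratio = 0.12 / 0.82 = 0.1463
  Reduction = (1 - 0.1463) * 100 = 85.4%

85.4%


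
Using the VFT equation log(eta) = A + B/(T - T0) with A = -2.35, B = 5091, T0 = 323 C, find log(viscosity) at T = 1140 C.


VFT equation: log(eta) = A + B / (T - T0)
  T - T0 = 1140 - 323 = 817
  B / (T - T0) = 5091 / 817 = 6.231
  log(eta) = -2.35 + 6.231 = 3.881

3.881


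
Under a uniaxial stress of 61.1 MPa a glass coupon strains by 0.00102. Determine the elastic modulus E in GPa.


Young's modulus: E = stress / strain
  E = 61.1 MPa / 0.00102 = 59901.96 MPa
Convert to GPa: 59901.96 / 1000 = 59.9 GPa

59.9 GPa


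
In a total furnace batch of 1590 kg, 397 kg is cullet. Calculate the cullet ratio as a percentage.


Cullet ratio = (cullet mass / total batch mass) * 100
  Ratio = 397 / 1590 * 100 = 24.97%

24.97%


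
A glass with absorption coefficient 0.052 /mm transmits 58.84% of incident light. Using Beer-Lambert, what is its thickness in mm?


Rearrange T = exp(-alpha * thickness):
  thickness = -ln(T) / alpha
  T = 58.84/100 = 0.5884
  ln(T) = -0.53035
  -ln(T) = 0.53035
  thickness = 0.53035 / 0.052 = 10.2 mm

10.2 mm


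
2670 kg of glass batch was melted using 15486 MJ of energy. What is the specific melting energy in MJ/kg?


Rearrange E = m * s for s:
  s = E / m
  s = 15486 / 2670 = 5.8 MJ/kg

5.8 MJ/kg


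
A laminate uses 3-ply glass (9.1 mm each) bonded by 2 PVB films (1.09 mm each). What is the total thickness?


Total thickness = glass contribution + PVB contribution
  Glass: 3 * 9.1 = 27.3 mm
  PVB: 2 * 1.09 = 2.18 mm
  Total = 27.3 + 2.18 = 29.48 mm

29.48 mm


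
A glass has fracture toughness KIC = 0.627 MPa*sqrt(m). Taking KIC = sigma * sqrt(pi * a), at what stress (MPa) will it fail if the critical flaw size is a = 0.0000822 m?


Rearrange KIC = sigma * sqrt(pi * a):
  sigma = KIC / sqrt(pi * a)
  sqrt(pi * 0.0000822) = 0.01607
  sigma = 0.627 / 0.01607 = 39.02 MPa

39.02 MPa


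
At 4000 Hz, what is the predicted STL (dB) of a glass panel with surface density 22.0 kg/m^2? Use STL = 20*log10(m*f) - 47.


Mass law: STL = 20 * log10(m * f) - 47
  m * f = 22.0 * 4000 = 88000
  log10(88000) = 4.94448
  STL = 20 * 4.94448 - 47 = 98.8896 - 47 = 51.9 dB

51.9 dB


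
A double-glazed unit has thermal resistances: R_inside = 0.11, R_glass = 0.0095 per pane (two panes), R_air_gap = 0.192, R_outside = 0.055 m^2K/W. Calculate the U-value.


Total thermal resistance (series):
  R_total = R_in + R_glass + R_air + R_glass + R_out
  R_total = 0.11 + 0.0095 + 0.192 + 0.0095 + 0.055 = 0.376 m^2K/W
U-value = 1 / R_total = 1 / 0.376 = 2.66 W/m^2K

2.66 W/m^2K


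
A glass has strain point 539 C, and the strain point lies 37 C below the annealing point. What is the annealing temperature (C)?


T_anneal = T_strain + gap:
  T_anneal = 539 + 37 = 576 C

576 C


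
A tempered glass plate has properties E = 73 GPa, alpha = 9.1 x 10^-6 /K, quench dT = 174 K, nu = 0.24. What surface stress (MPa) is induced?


Tempering stress: sigma = E * alpha * dT / (1 - nu)
  E (MPa) = 73 * 1000 = 73000
  Numerator = 73000 * (9.1 x 10^-6) * 174 = 115.5882
  Denominator = 1 - 0.24 = 0.76
  sigma = 115.5882 / 0.76 = 152.1 MPa

152.1 MPa


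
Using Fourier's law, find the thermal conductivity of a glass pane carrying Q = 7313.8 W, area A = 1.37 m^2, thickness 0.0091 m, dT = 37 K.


Fourier's law rearranged: k = Q * t / (A * dT)
  Numerator = 7313.8 * 0.0091 = 66.55558
  Denominator = 1.37 * 37 = 50.69
  k = 66.55558 / 50.69 = 1.313 W/mK

1.313 W/mK


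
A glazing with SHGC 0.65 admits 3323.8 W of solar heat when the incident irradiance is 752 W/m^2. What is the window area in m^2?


Rearrange Q = Area * SHGC * Irradiance:
  Area = Q / (SHGC * Irradiance)
  Area = 3323.8 / (0.65 * 752) = 6.8 m^2

6.8 m^2


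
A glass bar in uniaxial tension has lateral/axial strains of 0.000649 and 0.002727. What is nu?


Poisson's ratio: nu = lateral strain / axial strain
  nu = 0.000649 / 0.002727 = 0.238

0.238


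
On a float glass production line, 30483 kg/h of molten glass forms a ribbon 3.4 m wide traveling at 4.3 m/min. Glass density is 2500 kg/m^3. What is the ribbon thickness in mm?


Ribbon cross-section from mass balance:
  Volume rate = throughput / density = 30483 / 2500 = 12.1932 m^3/h
  thickness = volume rate / (speed * 60 * width), i.e.
  thickness = throughput / (60 * speed * width * density) * 1000
  thickness = 30483 / (60 * 4.3 * 3.4 * 2500) * 1000 = 13.9 mm

13.9 mm


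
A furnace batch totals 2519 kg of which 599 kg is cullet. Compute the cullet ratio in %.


Cullet ratio = (cullet mass / total batch mass) * 100
  Ratio = 599 / 2519 * 100 = 23.78%

23.78%


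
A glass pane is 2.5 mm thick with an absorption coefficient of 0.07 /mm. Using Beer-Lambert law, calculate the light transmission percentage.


Beer-Lambert law: T = exp(-alpha * thickness)
  exponent = -0.07 * 2.5 = -0.175
  T = exp(-0.175) = 0.8395
  Percentage = 0.8395 * 100 = 83.95%

83.95%


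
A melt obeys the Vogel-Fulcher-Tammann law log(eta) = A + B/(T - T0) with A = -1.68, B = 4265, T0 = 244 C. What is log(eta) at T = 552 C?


VFT equation: log(eta) = A + B / (T - T0)
  T - T0 = 552 - 244 = 308
  B / (T - T0) = 4265 / 308 = 13.847
  log(eta) = -1.68 + 13.847 = 12.167

12.167


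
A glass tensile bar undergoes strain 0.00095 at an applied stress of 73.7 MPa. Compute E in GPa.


Young's modulus: E = stress / strain
  E = 73.7 MPa / 0.00095 = 77578.95 MPa
Convert to GPa: 77578.95 / 1000 = 77.58 GPa

77.58 GPa


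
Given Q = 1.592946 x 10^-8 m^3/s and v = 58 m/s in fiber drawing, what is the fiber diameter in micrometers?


Cross-sectional area from continuity:
  A = Q / v = 1.592946 x 10^-8 / 58 = 2.746459 x 10^-10 m^2
Diameter from circular cross-section:
  d = sqrt(4A / pi) * 10^6 (m -> um)
  d = sqrt(4 * 2.746459 x 10^-10 / pi) * 10^6 = 18.7 um

18.7 um


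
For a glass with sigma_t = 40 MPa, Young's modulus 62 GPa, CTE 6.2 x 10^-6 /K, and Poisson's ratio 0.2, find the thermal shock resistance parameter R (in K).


Thermal shock resistance: R = sigma * (1 - nu) / (E * alpha)
  Numerator = 40 * (1 - 0.2) = 32.0
  Denominator = 62 * 1000 * (6.2 x 10^-6) = 0.3844
  R = 32.0 / 0.3844 = 83.2 K

83.2 K


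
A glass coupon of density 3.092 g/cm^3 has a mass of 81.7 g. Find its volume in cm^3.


Rearrange rho = m / V:
  V = m / rho
  V = 81.7 / 3.092 = 26.423 cm^3

26.423 cm^3


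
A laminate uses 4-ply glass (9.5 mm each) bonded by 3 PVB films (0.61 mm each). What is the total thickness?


Total thickness = glass contribution + PVB contribution
  Glass: 4 * 9.5 = 38.0 mm
  PVB: 3 * 0.61 = 1.83 mm
  Total = 38.0 + 1.83 = 39.83 mm

39.83 mm


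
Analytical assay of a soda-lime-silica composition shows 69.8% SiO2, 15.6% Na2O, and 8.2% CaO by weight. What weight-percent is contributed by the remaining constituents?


Sum the three major oxides:
  SiO2 + Na2O + CaO = 69.8 + 15.6 + 8.2 = 93.6%
Subtract from 100%:
  Others = 100 - 93.6 = 6.4%

6.4%


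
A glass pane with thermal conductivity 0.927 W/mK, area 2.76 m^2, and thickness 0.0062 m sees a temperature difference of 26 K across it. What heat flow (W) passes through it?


Fourier's law: Q = k * A * dT / t
  Q = 0.927 * 2.76 * 26 / 0.0062
  Q = 66.52152 / 0.0062 = 10729.3 W

10729.3 W


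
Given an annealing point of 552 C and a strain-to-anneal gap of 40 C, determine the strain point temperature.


Strain point = annealing point - difference:
  T_strain = 552 - 40 = 512 C

512 C


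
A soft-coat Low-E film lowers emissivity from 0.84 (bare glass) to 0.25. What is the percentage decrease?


Percentage reduction = (1 - coated/uncoated) * 100
  Ratio = 0.25 / 0.84 = 0.2976
  Reduction = (1 - 0.2976) * 100 = 70.2%

70.2%


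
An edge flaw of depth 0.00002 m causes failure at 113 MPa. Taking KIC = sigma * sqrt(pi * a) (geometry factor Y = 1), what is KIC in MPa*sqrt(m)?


Fracture toughness: KIC = sigma * sqrt(pi * a)
  pi * a = pi * 0.00002 = 0.000062832
  sqrt(pi * a) = 0.007927
  KIC = 113 * 0.007927 = 0.896 MPa*sqrt(m)

0.896 MPa*sqrt(m)


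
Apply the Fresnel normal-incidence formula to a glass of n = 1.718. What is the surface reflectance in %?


Fresnel reflectance at normal incidence:
  R = ((n - 1)/(n + 1))^2
  (n - 1)/(n + 1) = (1.718 - 1)/(1.718 + 1) = 0.264165
  R = 0.264165^2 = 0.0697831
  R(%) = 0.0697831 * 100 = 6.978%

6.978%


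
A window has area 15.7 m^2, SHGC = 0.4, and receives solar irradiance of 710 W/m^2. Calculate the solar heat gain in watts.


Solar heat gain: Q = Area * SHGC * Irradiance
  Q = 15.7 * 0.4 * 710 = 4458.8 W

4458.8 W


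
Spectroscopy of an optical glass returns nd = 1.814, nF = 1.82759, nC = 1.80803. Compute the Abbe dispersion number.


Abbe number formula: Vd = (nd - 1) / (nF - nC)
  nd - 1 = 1.814 - 1 = 0.814
  nF - nC = 1.82759 - 1.80803 = 0.01956
  Vd = 0.814 / 0.01956 = 41.62

41.62


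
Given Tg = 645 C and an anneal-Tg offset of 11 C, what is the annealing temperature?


The annealing temperature is Tg plus the offset:
  T_anneal = 645 + 11 = 656 C

656 C


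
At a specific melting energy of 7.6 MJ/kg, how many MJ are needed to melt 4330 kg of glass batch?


Total energy = mass * specific energy
  E = 4330 * 7.6 = 32908 MJ

32908 MJ


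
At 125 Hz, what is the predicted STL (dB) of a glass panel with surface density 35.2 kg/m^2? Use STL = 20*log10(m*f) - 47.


Mass law: STL = 20 * log10(m * f) - 47
  m * f = 35.2 * 125 = 4400
  log10(4400) = 3.64345
  STL = 20 * 3.64345 - 47 = 72.869 - 47 = 25.9 dB

25.9 dB


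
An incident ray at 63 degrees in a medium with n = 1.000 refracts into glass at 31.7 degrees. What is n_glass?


Apply Snell's law: n1 * sin(theta1) = n2 * sin(theta2)
  n2 = n1 * sin(theta1) / sin(theta2)
  sin(63) = 0.891007
  sin(31.7) = 0.525472
  n2 = 1.000 * 0.891007 / 0.525472 = 1.6956

1.6956


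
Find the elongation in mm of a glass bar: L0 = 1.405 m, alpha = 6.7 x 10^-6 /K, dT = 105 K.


Thermal expansion formula: dL = alpha * L0 * dT
  dL = (6.7 x 10^-6) * 1.405 * 105 = 0.00098842 m
Convert to mm: 0.00098842 * 1000 = 0.9884 mm

0.9884 mm


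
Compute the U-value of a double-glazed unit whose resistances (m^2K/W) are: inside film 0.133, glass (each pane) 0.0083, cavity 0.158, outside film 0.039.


Total thermal resistance (series):
  R_total = R_in + R_glass + R_air + R_glass + R_out
  R_total = 0.133 + 0.0083 + 0.158 + 0.0083 + 0.039 = 0.3466 m^2K/W
U-value = 1 / R_total = 1 / 0.3466 = 2.885 W/m^2K

2.885 W/m^2K


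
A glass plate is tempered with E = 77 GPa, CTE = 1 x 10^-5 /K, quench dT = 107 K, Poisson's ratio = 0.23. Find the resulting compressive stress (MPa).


Tempering stress: sigma = E * alpha * dT / (1 - nu)
  E (MPa) = 77 * 1000 = 77000
  Numerator = 77000 * (1 x 10^-5) * 107 = 82.39
  Denominator = 1 - 0.23 = 0.77
  sigma = 82.39 / 0.77 = 107.0 MPa

107.0 MPa


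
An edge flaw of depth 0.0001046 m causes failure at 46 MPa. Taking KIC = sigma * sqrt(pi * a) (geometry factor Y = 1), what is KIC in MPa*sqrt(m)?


Fracture toughness: KIC = sigma * sqrt(pi * a)
  pi * a = pi * 0.0001046 = 0.000328611
  sqrt(pi * a) = 0.018128
  KIC = 46 * 0.018128 = 0.834 MPa*sqrt(m)

0.834 MPa*sqrt(m)


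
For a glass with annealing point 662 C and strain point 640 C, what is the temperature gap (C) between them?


Gap = T_anneal - T_strain:
  gap = 662 - 640 = 22 C

22 C


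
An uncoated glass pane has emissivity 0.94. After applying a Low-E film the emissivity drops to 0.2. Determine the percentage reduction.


Percentage reduction = (1 - coated/uncoated) * 100
  Ratio = 0.2 / 0.94 = 0.2128
  Reduction = (1 - 0.2128) * 100 = 78.7%

78.7%


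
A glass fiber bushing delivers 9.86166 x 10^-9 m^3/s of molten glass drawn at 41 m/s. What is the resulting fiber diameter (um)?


Cross-sectional area from continuity:
  A = Q / v = 9.86166 x 10^-9 / 41 = 2.405283 x 10^-10 m^2
Diameter from circular cross-section:
  d = sqrt(4A / pi) * 10^6 (m -> um)
  d = sqrt(4 * 2.405283 x 10^-10 / pi) * 10^6 = 17.5 um

17.5 um


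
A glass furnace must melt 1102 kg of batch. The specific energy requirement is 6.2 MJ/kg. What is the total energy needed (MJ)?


Total energy = mass * specific energy
  E = 1102 * 6.2 = 6832.4 MJ

6832.4 MJ


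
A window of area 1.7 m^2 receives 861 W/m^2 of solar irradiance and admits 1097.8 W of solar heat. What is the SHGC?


Rearrange Q = Area * SHGC * Irradiance:
  SHGC = Q / (Area * Irradiance)
  SHGC = 1097.8 / (1.7 * 861) = 0.75

0.75


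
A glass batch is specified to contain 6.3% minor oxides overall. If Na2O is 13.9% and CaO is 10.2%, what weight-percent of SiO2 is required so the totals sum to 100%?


Known pieces sum to 100%:
  SiO2 = 100 - (others + Na2O + CaO)
  SiO2 = 100 - (6.3 + 13.9 + 10.2) = 69.6%

69.6%


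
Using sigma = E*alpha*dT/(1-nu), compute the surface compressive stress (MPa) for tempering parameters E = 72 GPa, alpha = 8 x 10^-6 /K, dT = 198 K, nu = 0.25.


Tempering stress: sigma = E * alpha * dT / (1 - nu)
  E (MPa) = 72 * 1000 = 72000
  Numerator = 72000 * (8 x 10^-6) * 198 = 114.048
  Denominator = 1 - 0.25 = 0.75
  sigma = 114.048 / 0.75 = 152.1 MPa

152.1 MPa


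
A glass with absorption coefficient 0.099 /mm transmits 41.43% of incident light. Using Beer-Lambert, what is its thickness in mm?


Rearrange T = exp(-alpha * thickness):
  thickness = -ln(T) / alpha
  T = 41.43/100 = 0.4143
  ln(T) = -0.88116
  -ln(T) = 0.88116
  thickness = 0.88116 / 0.099 = 8.9 mm

8.9 mm


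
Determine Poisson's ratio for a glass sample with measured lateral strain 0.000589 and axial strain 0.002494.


Poisson's ratio: nu = lateral strain / axial strain
  nu = 0.000589 / 0.002494 = 0.2362

0.2362


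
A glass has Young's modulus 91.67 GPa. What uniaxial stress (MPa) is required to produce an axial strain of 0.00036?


Rearrange E = sigma / epsilon:
  sigma = E * epsilon
  E (MPa) = 91.67 * 1000 = 91670
  sigma = 91670 * 0.00036 = 33.0 MPa

33.0 MPa


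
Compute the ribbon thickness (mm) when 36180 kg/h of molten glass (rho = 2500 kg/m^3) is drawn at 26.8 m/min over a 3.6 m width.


Ribbon cross-section from mass balance:
  Volume rate = throughput / density = 36180 / 2500 = 14.472 m^3/h
  thickness = volume rate / (speed * 60 * width), i.e.
  thickness = throughput / (60 * speed * width * density) * 1000
  thickness = 36180 / (60 * 26.8 * 3.6 * 2500) * 1000 = 2.5 mm

2.5 mm


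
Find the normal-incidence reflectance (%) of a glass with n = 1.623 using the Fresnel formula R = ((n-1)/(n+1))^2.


Fresnel reflectance at normal incidence:
  R = ((n - 1)/(n + 1))^2
  (n - 1)/(n + 1) = (1.623 - 1)/(1.623 + 1) = 0.237514
  R = 0.237514^2 = 0.0564129
  R(%) = 0.0564129 * 100 = 5.641%

5.641%


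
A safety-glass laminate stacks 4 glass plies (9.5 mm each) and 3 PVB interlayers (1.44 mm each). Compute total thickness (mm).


Total thickness = glass contribution + PVB contribution
  Glass: 4 * 9.5 = 38.0 mm
  PVB: 3 * 1.44 = 4.32 mm
  Total = 38.0 + 4.32 = 42.32 mm

42.32 mm


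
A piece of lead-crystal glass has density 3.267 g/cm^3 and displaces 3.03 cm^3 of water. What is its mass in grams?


Rearrange rho = m / V:
  m = rho * V
  m = 3.267 * 3.03 = 9.899 g

9.899 g


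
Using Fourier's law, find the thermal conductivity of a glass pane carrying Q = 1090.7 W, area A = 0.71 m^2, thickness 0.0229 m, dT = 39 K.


Fourier's law rearranged: k = Q * t / (A * dT)
  Numerator = 1090.7 * 0.0229 = 24.97703
  Denominator = 0.71 * 39 = 27.69
  k = 24.97703 / 27.69 = 0.902 W/mK

0.902 W/mK


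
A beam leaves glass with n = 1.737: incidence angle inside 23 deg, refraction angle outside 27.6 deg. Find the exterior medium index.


Apply Snell's law: n1 * sin(theta1) = n2 * sin(theta2)
  n2 = n1 * sin(theta1) / sin(theta2)
  sin(23) = 0.390731
  sin(27.6) = 0.463296
  n2 = 1.737 * 0.390731 / 0.463296 = 1.4649

1.4649


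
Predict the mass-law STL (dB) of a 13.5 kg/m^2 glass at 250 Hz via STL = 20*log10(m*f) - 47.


Mass law: STL = 20 * log10(m * f) - 47
  m * f = 13.5 * 250 = 3375
  log10(3375) = 3.52827
  STL = 20 * 3.52827 - 47 = 70.5654 - 47 = 23.6 dB

23.6 dB


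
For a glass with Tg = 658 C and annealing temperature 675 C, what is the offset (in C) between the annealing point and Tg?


Offset = T_anneal - Tg:
  offset = 675 - 658 = 17 C

17 C


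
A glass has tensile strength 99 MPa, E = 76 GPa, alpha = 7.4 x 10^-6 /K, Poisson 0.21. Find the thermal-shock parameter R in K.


Thermal shock resistance: R = sigma * (1 - nu) / (E * alpha)
  Numerator = 99 * (1 - 0.21) = 78.21
  Denominator = 76 * 1000 * (7.4 x 10^-6) = 0.5624
  R = 78.21 / 0.5624 = 139.1 K

139.1 K


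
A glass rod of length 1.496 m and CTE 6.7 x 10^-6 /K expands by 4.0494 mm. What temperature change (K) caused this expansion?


Rearrange dL = alpha * L0 * dT for dT:
  dT = dL / (alpha * L0)
  dL (m) = 4.0494 / 1000 = 0.0040494
  dT = 0.0040494 / ((6.7 x 10^-6) * 1.496) = 404.0 K

404.0 K


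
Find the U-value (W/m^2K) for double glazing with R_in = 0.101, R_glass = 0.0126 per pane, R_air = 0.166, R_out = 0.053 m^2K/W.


Total thermal resistance (series):
  R_total = R_in + R_glass + R_air + R_glass + R_out
  R_total = 0.101 + 0.0126 + 0.166 + 0.0126 + 0.053 = 0.3452 m^2K/W
U-value = 1 / R_total = 1 / 0.3452 = 2.897 W/m^2K

2.897 W/m^2K


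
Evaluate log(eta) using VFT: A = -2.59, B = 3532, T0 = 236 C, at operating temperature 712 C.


VFT equation: log(eta) = A + B / (T - T0)
  T - T0 = 712 - 236 = 476
  B / (T - T0) = 3532 / 476 = 7.42
  log(eta) = -2.59 + 7.42 = 4.83

4.83


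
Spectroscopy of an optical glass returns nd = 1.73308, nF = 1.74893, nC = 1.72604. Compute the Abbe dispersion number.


Abbe number formula: Vd = (nd - 1) / (nF - nC)
  nd - 1 = 1.73308 - 1 = 0.73308
  nF - nC = 1.74893 - 1.72604 = 0.02289
  Vd = 0.73308 / 0.02289 = 32.03

32.03


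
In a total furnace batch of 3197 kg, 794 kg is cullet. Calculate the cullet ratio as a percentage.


Cullet ratio = (cullet mass / total batch mass) * 100
  Ratio = 794 / 3197 * 100 = 24.84%

24.84%


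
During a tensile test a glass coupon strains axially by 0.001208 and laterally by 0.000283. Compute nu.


Poisson's ratio: nu = lateral strain / axial strain
  nu = 0.000283 / 0.001208 = 0.2343

0.2343


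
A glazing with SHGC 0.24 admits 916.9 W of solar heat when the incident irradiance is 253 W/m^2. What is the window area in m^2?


Rearrange Q = Area * SHGC * Irradiance:
  Area = Q / (SHGC * Irradiance)
  Area = 916.9 / (0.24 * 253) = 15.1 m^2

15.1 m^2


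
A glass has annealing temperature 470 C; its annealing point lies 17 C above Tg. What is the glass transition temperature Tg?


Rearrange T_anneal = Tg + offset for Tg:
  Tg = T_anneal - offset = 470 - 17 = 453 C

453 C


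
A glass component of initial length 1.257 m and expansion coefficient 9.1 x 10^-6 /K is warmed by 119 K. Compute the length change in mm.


Thermal expansion formula: dL = alpha * L0 * dT
  dL = (9.1 x 10^-6) * 1.257 * 119 = 0.00136121 m
Convert to mm: 0.00136121 * 1000 = 1.3612 mm

1.3612 mm


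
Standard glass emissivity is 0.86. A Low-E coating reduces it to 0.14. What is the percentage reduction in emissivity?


Percentage reduction = (1 - coated/uncoated) * 100
  Ratio = 0.14 / 0.86 = 0.1628
  Reduction = (1 - 0.1628) * 100 = 83.7%

83.7%


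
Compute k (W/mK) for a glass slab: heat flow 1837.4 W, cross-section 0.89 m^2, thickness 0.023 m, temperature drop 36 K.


Fourier's law rearranged: k = Q * t / (A * dT)
  Numerator = 1837.4 * 0.023 = 42.2602
  Denominator = 0.89 * 36 = 32.04
  k = 42.2602 / 32.04 = 1.319 W/mK

1.319 W/mK


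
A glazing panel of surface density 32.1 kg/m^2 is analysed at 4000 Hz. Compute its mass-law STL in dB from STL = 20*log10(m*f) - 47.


Mass law: STL = 20 * log10(m * f) - 47
  m * f = 32.1 * 4000 = 128400
  log10(128400) = 5.10857
  STL = 20 * 5.10857 - 47 = 102.1714 - 47 = 55.2 dB

55.2 dB


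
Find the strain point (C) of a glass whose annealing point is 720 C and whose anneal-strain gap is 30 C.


Strain point = annealing point - difference:
  T_strain = 720 - 30 = 690 C

690 C


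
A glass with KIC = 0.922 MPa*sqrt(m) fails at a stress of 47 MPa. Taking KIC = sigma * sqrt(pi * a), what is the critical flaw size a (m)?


Rearrange KIC = sigma * sqrt(pi * a):
  sqrt(pi * a) = KIC / sigma
  sqrt(pi * a) = 0.922 / 47 = 0.019617
  a = (KIC / sigma)^2 / pi
  a = 0.019617^2 / pi = 0.0001225 m

0.0001225 m


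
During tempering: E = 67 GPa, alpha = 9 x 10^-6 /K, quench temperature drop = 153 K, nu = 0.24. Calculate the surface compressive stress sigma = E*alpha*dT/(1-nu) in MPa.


Tempering stress: sigma = E * alpha * dT / (1 - nu)
  E (MPa) = 67 * 1000 = 67000
  Numerator = 67000 * (9 x 10^-6) * 153 = 92.259
  Denominator = 1 - 0.24 = 0.76
  sigma = 92.259 / 0.76 = 121.4 MPa

121.4 MPa


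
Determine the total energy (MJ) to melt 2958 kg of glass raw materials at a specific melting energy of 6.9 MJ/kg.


Total energy = mass * specific energy
  E = 2958 * 6.9 = 20410.2 MJ

20410.2 MJ


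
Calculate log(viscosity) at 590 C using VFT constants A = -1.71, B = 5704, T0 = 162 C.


VFT equation: log(eta) = A + B / (T - T0)
  T - T0 = 590 - 162 = 428
  B / (T - T0) = 5704 / 428 = 13.327
  log(eta) = -1.71 + 13.327 = 11.617

11.617


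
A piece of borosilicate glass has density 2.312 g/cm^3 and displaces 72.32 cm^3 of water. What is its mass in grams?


Rearrange rho = m / V:
  m = rho * V
  m = 2.312 * 72.32 = 167.204 g

167.204 g


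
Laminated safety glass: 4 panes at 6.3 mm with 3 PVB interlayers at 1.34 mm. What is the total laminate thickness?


Total thickness = glass contribution + PVB contribution
  Glass: 4 * 6.3 = 25.2 mm
  PVB: 3 * 1.34 = 4.02 mm
  Total = 25.2 + 4.02 = 29.22 mm

29.22 mm


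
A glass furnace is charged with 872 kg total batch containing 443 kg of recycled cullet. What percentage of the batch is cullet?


Cullet ratio = (cullet mass / total batch mass) * 100
  Ratio = 443 / 872 * 100 = 50.8%

50.8%


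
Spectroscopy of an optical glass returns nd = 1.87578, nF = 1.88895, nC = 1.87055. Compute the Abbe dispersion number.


Abbe number formula: Vd = (nd - 1) / (nF - nC)
  nd - 1 = 1.87578 - 1 = 0.87578
  nF - nC = 1.88895 - 1.87055 = 0.0184
  Vd = 0.87578 / 0.0184 = 47.6

47.6


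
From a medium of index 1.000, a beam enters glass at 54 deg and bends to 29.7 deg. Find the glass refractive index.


Apply Snell's law: n1 * sin(theta1) = n2 * sin(theta2)
  n2 = n1 * sin(theta1) / sin(theta2)
  sin(54) = 0.809017
  sin(29.7) = 0.495459
  n2 = 1.000 * 0.809017 / 0.495459 = 1.6329

1.6329


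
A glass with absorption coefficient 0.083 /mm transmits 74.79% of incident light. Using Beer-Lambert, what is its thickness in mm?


Rearrange T = exp(-alpha * thickness):
  thickness = -ln(T) / alpha
  T = 74.79/100 = 0.7479
  ln(T) = -0.29049
  -ln(T) = 0.29049
  thickness = 0.29049 / 0.083 = 3.5 mm

3.5 mm


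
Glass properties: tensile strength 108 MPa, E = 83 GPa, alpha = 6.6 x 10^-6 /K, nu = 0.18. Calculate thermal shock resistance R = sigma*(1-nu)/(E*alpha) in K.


Thermal shock resistance: R = sigma * (1 - nu) / (E * alpha)
  Numerator = 108 * (1 - 0.18) = 88.56
  Denominator = 83 * 1000 * (6.6 x 10^-6) = 0.5478
  R = 88.56 / 0.5478 = 161.7 K

161.7 K


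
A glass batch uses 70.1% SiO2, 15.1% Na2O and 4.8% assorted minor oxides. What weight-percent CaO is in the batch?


Pieces sum to 100%:
  CaO = 100 - (SiO2 + Na2O + others)
  CaO = 100 - (70.1 + 15.1 + 4.8) = 10.0%

10.0%


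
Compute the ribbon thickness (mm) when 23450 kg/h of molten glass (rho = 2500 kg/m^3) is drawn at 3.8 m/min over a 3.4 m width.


Ribbon cross-section from mass balance:
  Volume rate = throughput / density = 23450 / 2500 = 9.38 m^3/h
  thickness = volume rate / (speed * 60 * width), i.e.
  thickness = throughput / (60 * speed * width * density) * 1000
  thickness = 23450 / (60 * 3.8 * 3.4 * 2500) * 1000 = 12.1 mm

12.1 mm
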